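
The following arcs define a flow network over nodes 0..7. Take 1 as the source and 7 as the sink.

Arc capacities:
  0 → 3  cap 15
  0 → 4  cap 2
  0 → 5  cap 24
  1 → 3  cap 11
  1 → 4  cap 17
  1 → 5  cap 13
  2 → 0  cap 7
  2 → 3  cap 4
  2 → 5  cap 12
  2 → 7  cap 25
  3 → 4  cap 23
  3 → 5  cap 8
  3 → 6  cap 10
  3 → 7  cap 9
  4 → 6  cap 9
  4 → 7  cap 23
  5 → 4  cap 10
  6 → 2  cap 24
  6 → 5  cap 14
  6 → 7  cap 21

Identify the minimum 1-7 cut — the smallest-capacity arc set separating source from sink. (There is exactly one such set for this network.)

augment #1: 1→3→7 push 9
augment #2: 1→4→7 push 17
augment #3: 1→3→4→7 push 2
augment #4: 1→5→4→7 push 4
augment #5: 1→5→4→6→7 push 6
max flow = 38; residual-reachable set from 1 gives S-side
cut edges (S→T): {(1,3), (1,4), (5,4)} total cap 38

Min-cut arcs: {(1,3), (1,4), (5,4)} (total capacity 38)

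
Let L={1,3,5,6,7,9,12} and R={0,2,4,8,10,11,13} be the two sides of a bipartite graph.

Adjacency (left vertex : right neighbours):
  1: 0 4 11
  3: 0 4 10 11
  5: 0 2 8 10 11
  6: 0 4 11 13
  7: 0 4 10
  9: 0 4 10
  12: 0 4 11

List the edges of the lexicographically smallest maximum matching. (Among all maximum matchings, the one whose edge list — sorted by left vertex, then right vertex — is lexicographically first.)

Lex-smallest maximum matching: {(1,0), (3,4), (5,2), (6,13), (7,10), (12,11)}

|M| = 6 (so the lex-smallest maximum matching has 6 edges)
process left vertices in ascending order; for each, take the smallest-labelled available neighbour that still permits 6 edges overall, or leave it unmatched if none does
lex-smallest matching: {1-0, 3-4, 5-2, 6-13, 7-10, 12-11}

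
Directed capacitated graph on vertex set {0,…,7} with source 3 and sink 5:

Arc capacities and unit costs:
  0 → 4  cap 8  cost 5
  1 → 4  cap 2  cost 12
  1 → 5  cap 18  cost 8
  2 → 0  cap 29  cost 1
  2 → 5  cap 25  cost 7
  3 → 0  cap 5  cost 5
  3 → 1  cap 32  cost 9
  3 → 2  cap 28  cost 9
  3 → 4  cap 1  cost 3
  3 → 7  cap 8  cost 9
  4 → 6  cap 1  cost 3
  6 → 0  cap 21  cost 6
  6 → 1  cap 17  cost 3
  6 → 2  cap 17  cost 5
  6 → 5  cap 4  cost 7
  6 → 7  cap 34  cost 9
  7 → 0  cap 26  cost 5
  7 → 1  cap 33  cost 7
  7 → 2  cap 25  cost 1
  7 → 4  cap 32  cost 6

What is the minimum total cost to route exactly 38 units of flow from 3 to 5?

Minimum cost for 38 units: 617

shortest-cost path #1: 3→4→6→5 push 1 @ unit cost 13 (adds 13)
shortest-cost path #2: 3→2→5 push 25 @ unit cost 16 (adds 400)
shortest-cost path #3: 3→1→5 push 12 @ unit cost 17 (adds 204)
total cost = 617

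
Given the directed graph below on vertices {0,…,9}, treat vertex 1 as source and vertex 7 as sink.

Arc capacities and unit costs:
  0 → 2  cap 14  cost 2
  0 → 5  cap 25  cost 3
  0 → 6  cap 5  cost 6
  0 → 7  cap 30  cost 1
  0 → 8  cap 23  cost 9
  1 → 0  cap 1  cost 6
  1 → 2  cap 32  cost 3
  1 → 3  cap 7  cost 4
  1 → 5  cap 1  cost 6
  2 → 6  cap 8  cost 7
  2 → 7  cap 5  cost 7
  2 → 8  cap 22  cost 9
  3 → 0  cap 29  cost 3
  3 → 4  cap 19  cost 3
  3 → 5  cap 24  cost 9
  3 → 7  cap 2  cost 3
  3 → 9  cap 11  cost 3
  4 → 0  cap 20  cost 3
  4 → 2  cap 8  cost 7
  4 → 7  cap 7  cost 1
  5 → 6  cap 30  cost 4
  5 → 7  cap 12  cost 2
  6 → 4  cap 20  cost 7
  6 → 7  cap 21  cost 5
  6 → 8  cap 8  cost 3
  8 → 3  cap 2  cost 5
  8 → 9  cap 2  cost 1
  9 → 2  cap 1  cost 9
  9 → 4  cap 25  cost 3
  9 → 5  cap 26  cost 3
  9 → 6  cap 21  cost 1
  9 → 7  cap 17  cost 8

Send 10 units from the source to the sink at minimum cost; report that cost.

Minimum cost for 10 units: 79

shortest-cost path #1: 1→3→7 push 2 @ unit cost 7 (adds 14)
shortest-cost path #2: 1→0→7 push 1 @ unit cost 7 (adds 7)
shortest-cost path #3: 1→3→4→7 push 5 @ unit cost 8 (adds 40)
shortest-cost path #4: 1→5→7 push 1 @ unit cost 8 (adds 8)
shortest-cost path #5: 1→2→7 push 1 @ unit cost 10 (adds 10)
total cost = 79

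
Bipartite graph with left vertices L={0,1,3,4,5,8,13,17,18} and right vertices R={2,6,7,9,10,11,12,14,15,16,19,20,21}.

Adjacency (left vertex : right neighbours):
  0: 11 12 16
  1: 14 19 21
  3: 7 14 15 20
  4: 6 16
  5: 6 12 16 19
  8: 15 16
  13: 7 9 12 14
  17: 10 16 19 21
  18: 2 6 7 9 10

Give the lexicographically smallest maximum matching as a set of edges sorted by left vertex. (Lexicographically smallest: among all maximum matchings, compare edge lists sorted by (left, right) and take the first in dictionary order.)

Lex-smallest maximum matching: {(0,11), (1,14), (3,7), (4,6), (5,12), (8,15), (13,9), (17,10), (18,2)}

|M| = 9 (so the lex-smallest maximum matching has 9 edges)
process left vertices in ascending order; for each, take the smallest-labelled available neighbour that still permits 9 edges overall, or leave it unmatched if none does
lex-smallest matching: {0-11, 1-14, 3-7, 4-6, 5-12, 8-15, 13-9, 17-10, 18-2}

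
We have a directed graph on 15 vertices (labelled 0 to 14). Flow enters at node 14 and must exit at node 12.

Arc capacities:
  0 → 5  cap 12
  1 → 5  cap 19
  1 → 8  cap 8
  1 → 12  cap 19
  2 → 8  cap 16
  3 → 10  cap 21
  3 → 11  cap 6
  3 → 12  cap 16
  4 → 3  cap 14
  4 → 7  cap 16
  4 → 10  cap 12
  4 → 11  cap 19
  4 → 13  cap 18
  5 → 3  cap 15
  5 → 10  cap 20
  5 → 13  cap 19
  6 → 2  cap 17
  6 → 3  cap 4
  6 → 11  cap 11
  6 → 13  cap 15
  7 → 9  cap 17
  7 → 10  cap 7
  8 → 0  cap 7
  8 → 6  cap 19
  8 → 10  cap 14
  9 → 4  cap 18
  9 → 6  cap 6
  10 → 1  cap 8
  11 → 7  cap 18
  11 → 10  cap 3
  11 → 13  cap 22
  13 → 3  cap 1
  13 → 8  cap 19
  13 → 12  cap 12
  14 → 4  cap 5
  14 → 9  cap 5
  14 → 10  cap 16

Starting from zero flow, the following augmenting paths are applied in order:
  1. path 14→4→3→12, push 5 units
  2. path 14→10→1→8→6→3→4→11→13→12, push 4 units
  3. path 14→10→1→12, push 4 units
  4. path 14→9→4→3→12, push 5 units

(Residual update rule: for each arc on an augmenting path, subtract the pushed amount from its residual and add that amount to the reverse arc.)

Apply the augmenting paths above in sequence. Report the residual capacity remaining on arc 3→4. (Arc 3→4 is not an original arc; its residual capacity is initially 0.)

after path 1 (14→4→3→12, push 5): res(3,4)=5
after path 2 (14→10→1→8→6→3→4→11→13→12, push 4): res(3,4)=1
after path 3 (14→10→1→12, push 4): res(3,4)=1
after path 4 (14→9→4→3→12, push 5): res(3,4)=6

Residual capacity of (3,4): 6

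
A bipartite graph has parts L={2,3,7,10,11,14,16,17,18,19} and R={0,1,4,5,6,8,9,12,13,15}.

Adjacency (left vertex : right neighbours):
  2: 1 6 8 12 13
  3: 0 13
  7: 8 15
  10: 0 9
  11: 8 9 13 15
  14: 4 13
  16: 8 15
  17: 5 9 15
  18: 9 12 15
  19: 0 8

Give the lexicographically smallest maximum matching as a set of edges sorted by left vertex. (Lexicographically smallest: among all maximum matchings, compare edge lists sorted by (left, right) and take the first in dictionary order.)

Lex-smallest maximum matching: {(2,1), (3,0), (7,8), (10,9), (11,13), (14,4), (16,15), (17,5), (18,12)}

|M| = 9 (so the lex-smallest maximum matching has 9 edges)
process left vertices in ascending order; for each, take the smallest-labelled available neighbour that still permits 9 edges overall, or leave it unmatched if none does
lex-smallest matching: {2-1, 3-0, 7-8, 10-9, 11-13, 14-4, 16-15, 17-5, 18-12}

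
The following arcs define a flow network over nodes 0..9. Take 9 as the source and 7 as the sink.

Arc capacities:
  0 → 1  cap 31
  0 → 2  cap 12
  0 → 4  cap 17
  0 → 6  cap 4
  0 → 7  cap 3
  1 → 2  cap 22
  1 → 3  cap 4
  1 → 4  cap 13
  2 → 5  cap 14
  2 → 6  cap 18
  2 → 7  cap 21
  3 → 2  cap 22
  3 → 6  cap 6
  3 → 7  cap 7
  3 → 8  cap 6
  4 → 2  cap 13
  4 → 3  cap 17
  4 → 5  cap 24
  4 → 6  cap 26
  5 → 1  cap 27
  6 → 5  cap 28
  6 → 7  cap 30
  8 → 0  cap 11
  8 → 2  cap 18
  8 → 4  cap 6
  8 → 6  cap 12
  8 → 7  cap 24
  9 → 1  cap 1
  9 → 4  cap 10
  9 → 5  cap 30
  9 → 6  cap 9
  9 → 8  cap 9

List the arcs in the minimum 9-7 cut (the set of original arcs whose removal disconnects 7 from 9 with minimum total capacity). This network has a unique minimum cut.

augment #1: 9→6→7 push 9
augment #2: 9→8→7 push 9
augment #3: 9→1→2→7 push 1
augment #4: 9→4→2→7 push 10
augment #5: 9→5→1→2→7 push 10
augment #6: 9→5→1→3→7 push 4
augment #7: 9→5→1→2→6→7 push 11
augment #8: 9→5→1→4→3→7 push 2
max flow = 56; residual-reachable set from 9 gives S-side
cut edges (S→T): {(5,1), (9,1), (9,4), (9,6), (9,8)} total cap 56

Min-cut arcs: {(5,1), (9,1), (9,4), (9,6), (9,8)} (total capacity 56)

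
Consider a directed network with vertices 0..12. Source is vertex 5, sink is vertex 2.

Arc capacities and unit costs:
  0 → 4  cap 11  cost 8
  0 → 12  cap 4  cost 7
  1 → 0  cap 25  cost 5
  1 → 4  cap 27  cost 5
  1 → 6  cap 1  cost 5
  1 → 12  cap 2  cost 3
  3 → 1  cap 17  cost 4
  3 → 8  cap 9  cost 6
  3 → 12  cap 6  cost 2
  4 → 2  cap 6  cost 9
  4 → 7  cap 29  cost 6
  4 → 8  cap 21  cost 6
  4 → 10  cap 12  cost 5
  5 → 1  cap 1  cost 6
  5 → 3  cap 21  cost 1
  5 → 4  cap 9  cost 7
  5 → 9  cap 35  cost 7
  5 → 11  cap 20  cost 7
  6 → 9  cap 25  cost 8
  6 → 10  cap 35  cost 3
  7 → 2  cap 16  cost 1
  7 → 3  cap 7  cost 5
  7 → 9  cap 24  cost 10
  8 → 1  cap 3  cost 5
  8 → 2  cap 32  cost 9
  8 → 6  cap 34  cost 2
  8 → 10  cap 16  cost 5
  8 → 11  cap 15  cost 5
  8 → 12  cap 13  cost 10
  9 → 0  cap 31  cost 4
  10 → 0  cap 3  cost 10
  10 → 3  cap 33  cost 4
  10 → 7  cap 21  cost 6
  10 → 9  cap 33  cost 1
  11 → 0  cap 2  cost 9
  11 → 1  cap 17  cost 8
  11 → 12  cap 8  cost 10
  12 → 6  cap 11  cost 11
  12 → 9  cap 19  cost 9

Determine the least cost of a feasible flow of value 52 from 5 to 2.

shortest-cost path #1: 5→4→7→2 push 9 @ unit cost 14 (adds 126)
shortest-cost path #2: 5→3→8→2 push 9 @ unit cost 16 (adds 144)
shortest-cost path #3: 5→3→1→4→7→2 push 7 @ unit cost 17 (adds 119)
shortest-cost path #4: 5→3→1→4→2 push 5 @ unit cost 19 (adds 95)
shortest-cost path #5: 5→1→4→2 push 1 @ unit cost 20 (adds 20)
shortest-cost path #6: 5→9→0→4→8→2 push 11 @ unit cost 34 (adds 374)
shortest-cost path #7: 5→11→1→4→8→2 push 10 @ unit cost 35 (adds 350)
total cost = 1228

Minimum cost for 52 units: 1228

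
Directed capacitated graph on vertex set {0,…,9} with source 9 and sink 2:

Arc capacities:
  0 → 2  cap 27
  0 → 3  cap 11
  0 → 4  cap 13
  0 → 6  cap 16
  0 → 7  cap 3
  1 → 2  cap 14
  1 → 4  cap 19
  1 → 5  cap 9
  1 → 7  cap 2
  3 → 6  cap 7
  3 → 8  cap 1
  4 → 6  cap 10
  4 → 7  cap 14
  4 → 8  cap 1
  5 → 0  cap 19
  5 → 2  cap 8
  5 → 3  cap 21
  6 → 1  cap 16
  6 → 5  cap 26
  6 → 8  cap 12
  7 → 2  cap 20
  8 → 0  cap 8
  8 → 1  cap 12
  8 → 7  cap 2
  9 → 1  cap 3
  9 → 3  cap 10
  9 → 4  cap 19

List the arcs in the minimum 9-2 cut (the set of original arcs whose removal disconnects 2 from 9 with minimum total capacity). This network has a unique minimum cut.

Min-cut arcs: {(3,6), (3,8), (9,1), (9,4)} (total capacity 30)

augment #1: 9→1→2 push 3
augment #2: 9→4→7→2 push 14
augment #3: 9→3→6→1→2 push 7
augment #4: 9→3→8→0→2 push 1
augment #5: 9→4→6→1→2 push 4
augment #6: 9→4→6→5→2 push 1
max flow = 30; residual-reachable set from 9 gives S-side
cut edges (S→T): {(3,6), (3,8), (9,1), (9,4)} total cap 30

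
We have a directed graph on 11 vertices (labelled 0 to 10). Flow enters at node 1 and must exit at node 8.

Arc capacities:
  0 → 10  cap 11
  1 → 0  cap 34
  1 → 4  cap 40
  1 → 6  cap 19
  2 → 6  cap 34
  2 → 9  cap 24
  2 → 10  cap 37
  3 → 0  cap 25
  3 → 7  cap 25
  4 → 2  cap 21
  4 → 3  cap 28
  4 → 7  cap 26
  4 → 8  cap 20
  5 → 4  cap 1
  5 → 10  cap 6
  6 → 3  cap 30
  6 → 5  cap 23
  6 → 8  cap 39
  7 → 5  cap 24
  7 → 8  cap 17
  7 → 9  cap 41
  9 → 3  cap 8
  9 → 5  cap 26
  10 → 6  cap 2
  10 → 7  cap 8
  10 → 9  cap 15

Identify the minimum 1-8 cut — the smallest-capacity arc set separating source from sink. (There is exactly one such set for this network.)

augment #1: 1→4→8 push 20
augment #2: 1→6→8 push 19
augment #3: 1→4→7→8 push 17
augment #4: 1→0→10→6→8 push 2
augment #5: 1→4→2→6→8 push 3
augment #6: 1→0→10→7→4→2→6→8 push 8
augment #7: 1→0→10→9→5→4→2→6→8 push 1
max flow = 70; residual-reachable set from 1 gives S-side
cut edges (S→T): {(0,10), (1,4), (1,6)} total cap 70

Min-cut arcs: {(0,10), (1,4), (1,6)} (total capacity 70)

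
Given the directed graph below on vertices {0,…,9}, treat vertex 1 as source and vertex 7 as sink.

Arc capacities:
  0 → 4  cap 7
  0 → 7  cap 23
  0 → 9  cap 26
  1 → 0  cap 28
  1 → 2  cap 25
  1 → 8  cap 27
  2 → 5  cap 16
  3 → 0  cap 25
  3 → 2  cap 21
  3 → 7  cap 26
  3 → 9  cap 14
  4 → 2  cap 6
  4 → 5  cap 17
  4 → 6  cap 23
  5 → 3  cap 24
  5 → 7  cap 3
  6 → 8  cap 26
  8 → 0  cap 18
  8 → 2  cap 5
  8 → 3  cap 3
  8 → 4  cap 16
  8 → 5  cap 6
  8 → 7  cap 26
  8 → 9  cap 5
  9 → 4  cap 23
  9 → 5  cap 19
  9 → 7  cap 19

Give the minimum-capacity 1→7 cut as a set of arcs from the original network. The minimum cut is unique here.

Min-cut arcs: {(1,0), (1,8), (2,5)} (total capacity 71)

augment #1: 1→0→7 push 23
augment #2: 1→8→7 push 26
augment #3: 1→0→9→7 push 5
augment #4: 1→2→5→7 push 3
augment #5: 1→8→3→7 push 1
augment #6: 1→2→5→3→7 push 13
max flow = 71; residual-reachable set from 1 gives S-side
cut edges (S→T): {(1,0), (1,8), (2,5)} total cap 71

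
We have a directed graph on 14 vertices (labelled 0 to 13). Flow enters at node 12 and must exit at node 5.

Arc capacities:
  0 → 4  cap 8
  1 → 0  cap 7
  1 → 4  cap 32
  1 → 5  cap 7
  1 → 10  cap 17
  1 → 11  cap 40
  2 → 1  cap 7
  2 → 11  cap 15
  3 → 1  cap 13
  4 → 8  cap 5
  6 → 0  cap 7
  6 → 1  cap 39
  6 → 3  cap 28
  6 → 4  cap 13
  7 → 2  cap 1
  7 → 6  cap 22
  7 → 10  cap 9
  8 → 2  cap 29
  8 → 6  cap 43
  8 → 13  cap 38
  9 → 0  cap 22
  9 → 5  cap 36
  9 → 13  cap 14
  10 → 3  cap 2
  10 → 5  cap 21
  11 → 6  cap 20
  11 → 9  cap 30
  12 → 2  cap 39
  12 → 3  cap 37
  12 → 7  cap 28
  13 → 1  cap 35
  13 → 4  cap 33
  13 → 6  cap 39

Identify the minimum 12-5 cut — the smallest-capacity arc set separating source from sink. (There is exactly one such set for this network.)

augment #1: 12→2→1→5 push 7
augment #2: 12→7→10→5 push 9
augment #3: 12→2→11→9→5 push 15
augment #4: 12→3→1→10→5 push 12
augment #5: 12→3→1→11→9→5 push 1
augment #6: 12→7→6→1→11→9→5 push 14
max flow = 58; residual-reachable set from 12 gives S-side
cut edges (S→T): {(1,5), (10,5), (11,9)} total cap 58

Min-cut arcs: {(1,5), (10,5), (11,9)} (total capacity 58)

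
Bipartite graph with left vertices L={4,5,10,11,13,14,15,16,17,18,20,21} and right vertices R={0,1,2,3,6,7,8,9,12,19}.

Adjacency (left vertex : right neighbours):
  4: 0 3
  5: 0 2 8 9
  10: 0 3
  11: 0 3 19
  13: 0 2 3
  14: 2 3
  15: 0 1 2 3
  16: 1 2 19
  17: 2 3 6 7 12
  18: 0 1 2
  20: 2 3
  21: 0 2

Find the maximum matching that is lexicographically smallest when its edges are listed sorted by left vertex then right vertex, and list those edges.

|M| = 7 (so the lex-smallest maximum matching has 7 edges)
process left vertices in ascending order; for each, take the smallest-labelled available neighbour that still permits 7 edges overall, or leave it unmatched if none does
lex-smallest matching: {4-0, 5-8, 10-3, 11-19, 13-2, 15-1, 17-6}

Lex-smallest maximum matching: {(4,0), (5,8), (10,3), (11,19), (13,2), (15,1), (17,6)}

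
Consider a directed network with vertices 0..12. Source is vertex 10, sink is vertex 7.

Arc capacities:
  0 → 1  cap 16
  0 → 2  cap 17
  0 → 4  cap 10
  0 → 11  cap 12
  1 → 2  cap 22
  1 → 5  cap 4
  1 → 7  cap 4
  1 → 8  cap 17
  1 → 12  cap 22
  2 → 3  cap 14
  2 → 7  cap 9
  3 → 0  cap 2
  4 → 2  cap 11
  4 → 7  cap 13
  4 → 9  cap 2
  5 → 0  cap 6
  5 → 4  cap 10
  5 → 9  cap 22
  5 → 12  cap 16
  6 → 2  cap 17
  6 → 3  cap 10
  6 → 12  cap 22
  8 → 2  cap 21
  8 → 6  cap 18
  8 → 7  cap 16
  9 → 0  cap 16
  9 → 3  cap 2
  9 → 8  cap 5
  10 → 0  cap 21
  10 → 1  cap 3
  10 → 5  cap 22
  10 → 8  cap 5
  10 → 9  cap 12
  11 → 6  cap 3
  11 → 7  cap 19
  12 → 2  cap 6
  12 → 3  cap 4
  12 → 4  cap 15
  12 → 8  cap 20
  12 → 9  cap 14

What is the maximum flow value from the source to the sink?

Maximum flow value: 54

augment #1: 10→1→7 bottleneck 3, total now 3
augment #2: 10→8→7 bottleneck 5, total now 8
augment #3: 10→0→1→7 bottleneck 1, total now 9
augment #4: 10→0→2→7 bottleneck 9, total now 18
augment #5: 10→0→4→7 bottleneck 10, total now 28
augment #6: 10→0→11→7 bottleneck 1, total now 29
augment #7: 10→5→4→7 bottleneck 3, total now 32
augment #8: 10→9→8→7 bottleneck 5, total now 37
augment #9: 10→5→0→11→7 bottleneck 6, total now 43
augment #10: 10→5→12→8→7 bottleneck 6, total now 49
augment #11: 10→9→0→11→7 bottleneck 5, total now 54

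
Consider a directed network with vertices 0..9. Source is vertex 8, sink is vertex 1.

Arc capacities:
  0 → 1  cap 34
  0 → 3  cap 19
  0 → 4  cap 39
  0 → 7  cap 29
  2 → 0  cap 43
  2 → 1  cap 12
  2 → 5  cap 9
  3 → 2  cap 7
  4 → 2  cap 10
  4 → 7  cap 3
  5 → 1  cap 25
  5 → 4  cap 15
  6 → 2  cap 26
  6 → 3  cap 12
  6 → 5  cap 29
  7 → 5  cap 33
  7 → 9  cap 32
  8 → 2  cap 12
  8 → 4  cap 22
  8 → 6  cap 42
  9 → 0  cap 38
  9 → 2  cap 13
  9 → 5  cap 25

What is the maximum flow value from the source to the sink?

Maximum flow value: 67

augment #1: 8→2→1 bottleneck 12, total now 12
augment #2: 8→6→5→1 bottleneck 25, total now 37
augment #3: 8→4→2→0→1 bottleneck 10, total now 47
augment #4: 8→6→2→0→1 bottleneck 17, total now 64
augment #5: 8→4→7→9→0→1 bottleneck 3, total now 67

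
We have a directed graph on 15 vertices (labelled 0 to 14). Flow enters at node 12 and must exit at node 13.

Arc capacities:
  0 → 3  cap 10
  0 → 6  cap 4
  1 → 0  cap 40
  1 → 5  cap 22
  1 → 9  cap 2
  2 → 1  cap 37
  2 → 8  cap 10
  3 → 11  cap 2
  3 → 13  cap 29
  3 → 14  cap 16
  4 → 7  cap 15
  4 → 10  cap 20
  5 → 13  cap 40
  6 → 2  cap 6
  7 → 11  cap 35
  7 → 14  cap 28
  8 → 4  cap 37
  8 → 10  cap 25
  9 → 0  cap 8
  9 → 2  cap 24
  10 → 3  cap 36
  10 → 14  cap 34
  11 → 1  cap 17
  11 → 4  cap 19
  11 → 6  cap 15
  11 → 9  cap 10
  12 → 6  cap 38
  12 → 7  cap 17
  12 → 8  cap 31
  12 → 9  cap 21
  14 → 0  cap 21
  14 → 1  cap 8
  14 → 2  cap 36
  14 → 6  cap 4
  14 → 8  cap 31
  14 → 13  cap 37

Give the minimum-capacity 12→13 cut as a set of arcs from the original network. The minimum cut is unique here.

Min-cut arcs: {(6,2), (12,7), (12,8), (12,9)} (total capacity 75)

augment #1: 12→7→14→13 push 17
augment #2: 12→8→10→3→13 push 25
augment #3: 12→9→0→3→13 push 4
augment #4: 12→6→2→1→5→13 push 6
augment #5: 12→8→4→7→14→13 push 6
augment #6: 12→9→0→3→14→13 push 4
augment #7: 12→9→2→1→5→13 push 13
max flow = 75; residual-reachable set from 12 gives S-side
cut edges (S→T): {(6,2), (12,7), (12,8), (12,9)} total cap 75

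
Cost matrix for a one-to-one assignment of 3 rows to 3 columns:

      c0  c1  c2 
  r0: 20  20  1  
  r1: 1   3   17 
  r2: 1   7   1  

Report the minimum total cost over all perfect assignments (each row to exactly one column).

optimal assignment: row0→col2 (cost 1), row1→col1 (cost 3), row2→col0 (cost 1)
total = 1 + 3 + 1 = 5

Minimum assignment cost: 5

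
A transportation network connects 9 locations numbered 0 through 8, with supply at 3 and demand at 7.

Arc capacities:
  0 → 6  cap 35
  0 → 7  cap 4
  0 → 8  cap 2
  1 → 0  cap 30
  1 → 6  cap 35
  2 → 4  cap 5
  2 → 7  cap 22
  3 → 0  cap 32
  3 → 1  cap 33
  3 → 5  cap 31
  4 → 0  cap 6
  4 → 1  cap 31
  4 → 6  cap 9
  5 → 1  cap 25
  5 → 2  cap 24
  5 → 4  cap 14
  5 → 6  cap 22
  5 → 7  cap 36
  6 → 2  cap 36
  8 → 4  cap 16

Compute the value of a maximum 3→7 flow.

augment #1: 3→0→7 bottleneck 4, total now 4
augment #2: 3→5→7 bottleneck 31, total now 35
augment #3: 3→0→6→2→7 bottleneck 22, total now 57

Maximum flow value: 57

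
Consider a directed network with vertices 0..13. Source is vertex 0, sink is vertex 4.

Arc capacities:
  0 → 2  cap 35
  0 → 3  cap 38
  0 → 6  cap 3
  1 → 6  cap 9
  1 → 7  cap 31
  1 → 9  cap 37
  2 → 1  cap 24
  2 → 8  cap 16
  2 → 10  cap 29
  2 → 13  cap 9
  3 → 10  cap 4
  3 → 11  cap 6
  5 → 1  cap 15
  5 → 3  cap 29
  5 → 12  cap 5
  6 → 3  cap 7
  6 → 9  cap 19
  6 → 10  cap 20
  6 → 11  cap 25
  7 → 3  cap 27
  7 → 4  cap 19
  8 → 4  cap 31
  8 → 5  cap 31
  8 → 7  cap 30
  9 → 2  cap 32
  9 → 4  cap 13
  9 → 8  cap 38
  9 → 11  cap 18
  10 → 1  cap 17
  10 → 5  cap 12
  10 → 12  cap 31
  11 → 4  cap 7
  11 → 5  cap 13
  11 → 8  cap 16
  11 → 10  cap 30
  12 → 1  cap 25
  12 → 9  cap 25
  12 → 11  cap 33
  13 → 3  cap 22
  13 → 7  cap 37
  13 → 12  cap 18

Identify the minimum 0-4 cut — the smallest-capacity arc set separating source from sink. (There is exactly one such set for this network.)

augment #1: 0→2→8→4 push 16
augment #2: 0→3→11→4 push 6
augment #3: 0→6→9→4 push 3
augment #4: 0→2→1→7→4 push 19
augment #5: 0→3→10→1→9→4 push 4
max flow = 48; residual-reachable set from 0 gives S-side
cut edges (S→T): {(0,2), (0,6), (3,10), (3,11)} total cap 48

Min-cut arcs: {(0,2), (0,6), (3,10), (3,11)} (total capacity 48)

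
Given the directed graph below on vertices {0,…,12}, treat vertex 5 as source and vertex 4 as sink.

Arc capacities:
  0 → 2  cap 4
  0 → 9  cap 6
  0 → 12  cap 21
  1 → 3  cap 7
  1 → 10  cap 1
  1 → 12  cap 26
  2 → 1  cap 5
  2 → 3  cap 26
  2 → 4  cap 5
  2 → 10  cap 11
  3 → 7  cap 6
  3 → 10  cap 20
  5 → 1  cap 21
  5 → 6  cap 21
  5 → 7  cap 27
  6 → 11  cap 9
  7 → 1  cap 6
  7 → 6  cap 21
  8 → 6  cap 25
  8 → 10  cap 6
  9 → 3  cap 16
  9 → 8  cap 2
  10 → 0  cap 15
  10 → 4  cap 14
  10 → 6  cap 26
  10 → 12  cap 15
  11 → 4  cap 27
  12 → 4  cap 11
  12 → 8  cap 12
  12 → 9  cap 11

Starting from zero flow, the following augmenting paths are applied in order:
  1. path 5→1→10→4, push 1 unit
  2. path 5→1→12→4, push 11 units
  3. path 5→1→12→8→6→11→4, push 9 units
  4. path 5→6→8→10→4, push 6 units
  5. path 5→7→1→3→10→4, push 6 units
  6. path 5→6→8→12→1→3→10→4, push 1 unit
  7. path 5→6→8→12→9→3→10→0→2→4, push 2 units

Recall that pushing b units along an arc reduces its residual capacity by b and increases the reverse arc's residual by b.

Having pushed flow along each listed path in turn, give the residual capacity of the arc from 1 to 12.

Residual capacity of (1,12): 7

after path 1 (5→1→10→4, push 1): res(1,12)=26
after path 2 (5→1→12→4, push 11): res(1,12)=15
after path 3 (5→1→12→8→6→11→4, push 9): res(1,12)=6
after path 4 (5→6→8→10→4, push 6): res(1,12)=6
after path 5 (5→7→1→3→10→4, push 6): res(1,12)=6
after path 6 (5→6→8→12→1→3→10→4, push 1): res(1,12)=7
after path 7 (5→6→8→12→9→3→10→0→2→4, push 2): res(1,12)=7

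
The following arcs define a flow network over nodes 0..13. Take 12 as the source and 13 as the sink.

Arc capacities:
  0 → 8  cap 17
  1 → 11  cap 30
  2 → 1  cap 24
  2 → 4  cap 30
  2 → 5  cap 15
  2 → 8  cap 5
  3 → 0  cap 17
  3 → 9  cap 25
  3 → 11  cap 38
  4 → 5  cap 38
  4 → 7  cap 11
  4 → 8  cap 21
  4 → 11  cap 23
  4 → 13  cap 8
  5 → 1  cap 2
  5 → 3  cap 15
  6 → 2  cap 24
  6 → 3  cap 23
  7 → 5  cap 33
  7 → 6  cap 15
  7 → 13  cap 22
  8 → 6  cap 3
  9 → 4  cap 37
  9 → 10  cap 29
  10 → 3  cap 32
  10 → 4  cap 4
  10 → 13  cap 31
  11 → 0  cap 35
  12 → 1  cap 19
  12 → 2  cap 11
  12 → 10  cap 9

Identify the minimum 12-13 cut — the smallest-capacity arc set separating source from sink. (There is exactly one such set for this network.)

Min-cut arcs: {(8,6), (12,2), (12,10)} (total capacity 23)

augment #1: 12→10→13 push 9
augment #2: 12→2→4→13 push 8
augment #3: 12→2→4→7→13 push 3
augment #4: 12→1→11→0→8→6→2→4→7→13 push 3
max flow = 23; residual-reachable set from 12 gives S-side
cut edges (S→T): {(8,6), (12,2), (12,10)} total cap 23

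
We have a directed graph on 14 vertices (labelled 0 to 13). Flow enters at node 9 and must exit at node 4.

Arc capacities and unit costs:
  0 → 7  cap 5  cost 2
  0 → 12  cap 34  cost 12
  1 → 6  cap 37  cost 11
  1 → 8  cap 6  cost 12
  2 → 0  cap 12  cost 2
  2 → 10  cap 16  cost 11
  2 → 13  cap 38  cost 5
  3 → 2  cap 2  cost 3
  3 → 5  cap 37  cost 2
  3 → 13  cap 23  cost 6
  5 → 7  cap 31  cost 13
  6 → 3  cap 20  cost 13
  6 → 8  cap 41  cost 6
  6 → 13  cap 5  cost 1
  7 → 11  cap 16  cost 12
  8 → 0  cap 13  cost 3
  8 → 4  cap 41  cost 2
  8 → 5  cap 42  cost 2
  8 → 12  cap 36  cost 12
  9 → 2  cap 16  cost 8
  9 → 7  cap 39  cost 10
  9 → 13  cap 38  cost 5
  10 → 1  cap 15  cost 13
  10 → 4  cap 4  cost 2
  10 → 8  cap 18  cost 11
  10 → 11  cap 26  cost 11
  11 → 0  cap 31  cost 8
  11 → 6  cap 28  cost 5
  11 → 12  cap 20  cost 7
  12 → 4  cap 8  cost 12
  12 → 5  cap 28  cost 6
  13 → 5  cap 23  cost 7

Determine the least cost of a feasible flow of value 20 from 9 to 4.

Minimum cost for 20 units: 608

shortest-cost path #1: 9→2→10→4 push 4 @ unit cost 21 (adds 84)
shortest-cost path #2: 9→2→10→8→4 push 12 @ unit cost 32 (adds 384)
shortest-cost path #3: 9→7→11→6→8→4 push 4 @ unit cost 35 (adds 140)
total cost = 608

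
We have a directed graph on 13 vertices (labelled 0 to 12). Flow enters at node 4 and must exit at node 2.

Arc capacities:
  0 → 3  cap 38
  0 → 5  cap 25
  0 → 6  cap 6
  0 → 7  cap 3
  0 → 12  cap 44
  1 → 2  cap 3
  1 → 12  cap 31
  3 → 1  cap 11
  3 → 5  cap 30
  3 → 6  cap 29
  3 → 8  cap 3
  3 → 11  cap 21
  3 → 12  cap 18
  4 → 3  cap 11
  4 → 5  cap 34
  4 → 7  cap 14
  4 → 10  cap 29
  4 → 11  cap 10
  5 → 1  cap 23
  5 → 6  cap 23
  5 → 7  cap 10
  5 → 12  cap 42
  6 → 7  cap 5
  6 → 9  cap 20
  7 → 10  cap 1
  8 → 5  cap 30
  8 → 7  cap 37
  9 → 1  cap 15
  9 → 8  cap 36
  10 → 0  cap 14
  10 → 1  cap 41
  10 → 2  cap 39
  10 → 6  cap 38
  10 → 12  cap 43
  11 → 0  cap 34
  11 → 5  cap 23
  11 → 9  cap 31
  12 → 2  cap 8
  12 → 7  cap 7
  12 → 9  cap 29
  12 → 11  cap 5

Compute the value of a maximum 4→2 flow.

augment #1: 4→10→2 bottleneck 29, total now 29
augment #2: 4→3→1→2 bottleneck 3, total now 32
augment #3: 4→3→12→2 bottleneck 8, total now 40
augment #4: 4→7→10→2 bottleneck 1, total now 41

Maximum flow value: 41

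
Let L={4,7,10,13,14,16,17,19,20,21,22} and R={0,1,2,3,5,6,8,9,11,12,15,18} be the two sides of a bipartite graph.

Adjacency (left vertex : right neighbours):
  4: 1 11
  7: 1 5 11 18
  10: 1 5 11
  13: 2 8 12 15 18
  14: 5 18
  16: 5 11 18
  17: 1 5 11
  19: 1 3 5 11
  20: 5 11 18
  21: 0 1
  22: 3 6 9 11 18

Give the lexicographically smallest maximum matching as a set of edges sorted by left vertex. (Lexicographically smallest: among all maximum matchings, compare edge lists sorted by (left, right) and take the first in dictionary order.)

|M| = 8 (so the lex-smallest maximum matching has 8 edges)
process left vertices in ascending order; for each, take the smallest-labelled available neighbour that still permits 8 edges overall, or leave it unmatched if none does
lex-smallest matching: {4-1, 7-5, 10-11, 13-2, 14-18, 19-3, 21-0, 22-6}

Lex-smallest maximum matching: {(4,1), (7,5), (10,11), (13,2), (14,18), (19,3), (21,0), (22,6)}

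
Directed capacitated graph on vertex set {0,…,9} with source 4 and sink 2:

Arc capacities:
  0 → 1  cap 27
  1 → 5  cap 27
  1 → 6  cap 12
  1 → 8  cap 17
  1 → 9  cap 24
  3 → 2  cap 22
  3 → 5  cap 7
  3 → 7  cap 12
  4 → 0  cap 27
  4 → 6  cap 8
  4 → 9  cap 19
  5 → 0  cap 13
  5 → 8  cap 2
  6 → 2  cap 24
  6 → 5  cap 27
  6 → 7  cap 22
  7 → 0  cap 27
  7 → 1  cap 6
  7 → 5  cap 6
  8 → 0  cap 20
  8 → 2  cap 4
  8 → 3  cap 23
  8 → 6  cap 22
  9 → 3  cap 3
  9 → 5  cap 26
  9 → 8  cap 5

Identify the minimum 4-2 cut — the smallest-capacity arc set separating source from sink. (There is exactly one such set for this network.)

augment #1: 4→6→2 push 8
augment #2: 4→9→3→2 push 3
augment #3: 4→9→8→2 push 4
augment #4: 4→0→1→6→2 push 12
augment #5: 4→9→8→3→2 push 1
augment #6: 4→0→1→8→3→2 push 15
augment #7: 4→9→5→8→3→2 push 2
max flow = 45; residual-reachable set from 4 gives S-side
cut edges (S→T): {(0,1), (4,6), (5,8), (9,3), (9,8)} total cap 45

Min-cut arcs: {(0,1), (4,6), (5,8), (9,3), (9,8)} (total capacity 45)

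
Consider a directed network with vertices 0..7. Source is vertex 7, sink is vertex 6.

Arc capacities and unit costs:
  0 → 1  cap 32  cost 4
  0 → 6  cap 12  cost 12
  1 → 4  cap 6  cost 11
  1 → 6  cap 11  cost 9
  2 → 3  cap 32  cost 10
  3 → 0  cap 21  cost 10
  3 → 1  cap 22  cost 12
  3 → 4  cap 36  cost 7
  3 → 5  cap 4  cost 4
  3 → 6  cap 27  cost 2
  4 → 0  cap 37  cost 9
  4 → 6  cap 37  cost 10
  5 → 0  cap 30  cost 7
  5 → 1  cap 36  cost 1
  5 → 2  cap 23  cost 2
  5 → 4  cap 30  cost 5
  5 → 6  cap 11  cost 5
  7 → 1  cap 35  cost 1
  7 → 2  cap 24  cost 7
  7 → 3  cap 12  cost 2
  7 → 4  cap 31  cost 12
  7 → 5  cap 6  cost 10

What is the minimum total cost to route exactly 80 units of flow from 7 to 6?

shortest-cost path #1: 7→3→6 push 12 @ unit cost 4 (adds 48)
shortest-cost path #2: 7→1→6 push 11 @ unit cost 10 (adds 110)
shortest-cost path #3: 7→5→6 push 6 @ unit cost 15 (adds 90)
shortest-cost path #4: 7→2→3→6 push 15 @ unit cost 19 (adds 285)
shortest-cost path #5: 7→4→6 push 31 @ unit cost 22 (adds 682)
shortest-cost path #6: 7→1→4→6 push 5 @ unit cost 22 (adds 110)
total cost = 1325

Minimum cost for 80 units: 1325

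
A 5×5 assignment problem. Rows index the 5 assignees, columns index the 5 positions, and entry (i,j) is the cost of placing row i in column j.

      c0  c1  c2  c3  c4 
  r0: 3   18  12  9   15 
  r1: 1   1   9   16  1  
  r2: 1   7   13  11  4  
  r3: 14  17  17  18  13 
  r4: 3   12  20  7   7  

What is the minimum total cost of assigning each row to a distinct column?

optimal assignment: row0→col0 (cost 3), row1→col1 (cost 1), row2→col4 (cost 4), row3→col2 (cost 17), row4→col3 (cost 7)
total = 3 + 1 + 4 + 17 + 7 = 32

Minimum assignment cost: 32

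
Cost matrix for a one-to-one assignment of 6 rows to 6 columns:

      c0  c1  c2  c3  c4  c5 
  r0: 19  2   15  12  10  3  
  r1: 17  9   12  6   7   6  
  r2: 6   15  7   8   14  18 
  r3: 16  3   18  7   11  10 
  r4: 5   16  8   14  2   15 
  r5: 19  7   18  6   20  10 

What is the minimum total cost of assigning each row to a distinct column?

Minimum assignment cost: 31

optimal assignment: row0→col5 (cost 3), row1→col4 (cost 7), row2→col2 (cost 7), row3→col1 (cost 3), row4→col0 (cost 5), row5→col3 (cost 6)
total = 3 + 7 + 7 + 3 + 5 + 6 = 31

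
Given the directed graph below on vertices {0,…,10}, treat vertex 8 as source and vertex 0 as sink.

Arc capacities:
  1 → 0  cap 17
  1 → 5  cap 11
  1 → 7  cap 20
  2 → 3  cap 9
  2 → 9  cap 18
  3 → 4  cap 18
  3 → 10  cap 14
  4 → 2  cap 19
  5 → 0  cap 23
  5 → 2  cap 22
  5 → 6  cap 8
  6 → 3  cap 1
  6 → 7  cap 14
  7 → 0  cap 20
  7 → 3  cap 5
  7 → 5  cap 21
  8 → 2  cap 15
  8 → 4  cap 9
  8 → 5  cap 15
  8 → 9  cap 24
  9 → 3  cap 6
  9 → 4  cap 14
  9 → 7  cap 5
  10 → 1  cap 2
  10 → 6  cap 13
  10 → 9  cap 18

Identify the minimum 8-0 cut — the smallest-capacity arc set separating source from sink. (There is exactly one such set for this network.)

Min-cut arcs: {(3,10), (8,5), (9,7)} (total capacity 34)

augment #1: 8→5→0 push 15
augment #2: 8→9→7→0 push 5
augment #3: 8→2→3→10→1→0 push 2
augment #4: 8→2→3→10→6→7→0 push 7
augment #5: 8→9→3→10→6→7→0 push 5
max flow = 34; residual-reachable set from 8 gives S-side
cut edges (S→T): {(3,10), (8,5), (9,7)} total cap 34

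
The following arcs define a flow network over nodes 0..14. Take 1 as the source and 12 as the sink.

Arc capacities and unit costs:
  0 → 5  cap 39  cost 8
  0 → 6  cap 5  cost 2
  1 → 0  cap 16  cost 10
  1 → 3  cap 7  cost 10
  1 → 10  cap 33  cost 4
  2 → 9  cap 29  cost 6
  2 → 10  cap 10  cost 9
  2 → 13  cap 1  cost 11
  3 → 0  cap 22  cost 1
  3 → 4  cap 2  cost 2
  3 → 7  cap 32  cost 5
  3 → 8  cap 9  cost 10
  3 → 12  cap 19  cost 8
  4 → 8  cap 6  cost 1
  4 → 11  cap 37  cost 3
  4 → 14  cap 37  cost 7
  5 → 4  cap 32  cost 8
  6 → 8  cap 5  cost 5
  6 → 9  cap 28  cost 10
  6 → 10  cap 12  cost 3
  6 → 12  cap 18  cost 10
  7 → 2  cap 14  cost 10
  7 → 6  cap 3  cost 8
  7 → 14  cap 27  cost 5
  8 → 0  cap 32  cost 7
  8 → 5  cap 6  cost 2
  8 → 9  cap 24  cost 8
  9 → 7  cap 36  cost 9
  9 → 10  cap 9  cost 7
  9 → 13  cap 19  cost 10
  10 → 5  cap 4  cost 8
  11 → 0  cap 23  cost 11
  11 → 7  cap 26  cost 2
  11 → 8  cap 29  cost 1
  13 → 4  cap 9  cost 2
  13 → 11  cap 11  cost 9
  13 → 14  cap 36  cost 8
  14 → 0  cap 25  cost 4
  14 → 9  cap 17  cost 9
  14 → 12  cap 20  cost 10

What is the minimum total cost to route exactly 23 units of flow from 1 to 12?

shortest-cost path #1: 1→3→12 push 7 @ unit cost 18 (adds 126)
shortest-cost path #2: 1→0→6→12 push 5 @ unit cost 22 (adds 110)
shortest-cost path #3: 1→10→5→4→14→12 push 4 @ unit cost 37 (adds 148)
shortest-cost path #4: 1→0→5→4→14→12 push 7 @ unit cost 43 (adds 301)
total cost = 685

Minimum cost for 23 units: 685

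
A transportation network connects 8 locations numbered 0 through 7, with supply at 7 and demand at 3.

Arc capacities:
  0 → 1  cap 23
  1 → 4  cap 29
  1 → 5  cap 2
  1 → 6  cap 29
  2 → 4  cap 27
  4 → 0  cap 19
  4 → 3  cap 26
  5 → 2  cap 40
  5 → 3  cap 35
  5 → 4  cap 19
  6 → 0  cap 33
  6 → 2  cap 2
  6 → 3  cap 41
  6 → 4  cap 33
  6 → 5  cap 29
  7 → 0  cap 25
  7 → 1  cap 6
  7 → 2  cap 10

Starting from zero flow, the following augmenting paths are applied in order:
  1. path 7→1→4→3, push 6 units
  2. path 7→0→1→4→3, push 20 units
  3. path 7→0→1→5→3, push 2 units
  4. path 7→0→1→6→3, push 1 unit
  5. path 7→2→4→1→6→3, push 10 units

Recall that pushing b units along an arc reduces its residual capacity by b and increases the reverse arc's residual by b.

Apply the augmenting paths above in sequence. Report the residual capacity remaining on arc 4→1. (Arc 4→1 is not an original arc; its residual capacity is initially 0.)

after path 1 (7→1→4→3, push 6): res(4,1)=6
after path 2 (7→0→1→4→3, push 20): res(4,1)=26
after path 3 (7→0→1→5→3, push 2): res(4,1)=26
after path 4 (7→0→1→6→3, push 1): res(4,1)=26
after path 5 (7→2→4→1→6→3, push 10): res(4,1)=16

Residual capacity of (4,1): 16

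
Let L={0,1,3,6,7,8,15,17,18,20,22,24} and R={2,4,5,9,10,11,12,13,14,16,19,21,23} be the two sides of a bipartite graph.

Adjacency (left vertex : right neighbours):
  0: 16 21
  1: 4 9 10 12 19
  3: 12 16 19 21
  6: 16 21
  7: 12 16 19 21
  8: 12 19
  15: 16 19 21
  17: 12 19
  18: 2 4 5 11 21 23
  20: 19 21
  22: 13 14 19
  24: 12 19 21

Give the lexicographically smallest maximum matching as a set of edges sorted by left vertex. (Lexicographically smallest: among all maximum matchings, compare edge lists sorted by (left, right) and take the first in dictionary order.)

|M| = 7 (so the lex-smallest maximum matching has 7 edges)
process left vertices in ascending order; for each, take the smallest-labelled available neighbour that still permits 7 edges overall, or leave it unmatched if none does
lex-smallest matching: {0-16, 1-4, 3-12, 6-21, 7-19, 18-2, 22-13}

Lex-smallest maximum matching: {(0,16), (1,4), (3,12), (6,21), (7,19), (18,2), (22,13)}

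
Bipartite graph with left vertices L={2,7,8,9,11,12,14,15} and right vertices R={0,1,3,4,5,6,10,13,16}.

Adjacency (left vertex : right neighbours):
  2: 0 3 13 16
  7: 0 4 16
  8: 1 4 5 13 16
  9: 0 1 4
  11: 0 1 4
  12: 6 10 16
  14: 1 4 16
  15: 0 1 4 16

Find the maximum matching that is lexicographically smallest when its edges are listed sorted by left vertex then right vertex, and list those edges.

|M| = 7 (so the lex-smallest maximum matching has 7 edges)
process left vertices in ascending order; for each, take the smallest-labelled available neighbour that still permits 7 edges overall, or leave it unmatched if none does
lex-smallest matching: {2-3, 7-0, 8-5, 9-1, 11-4, 12-6, 14-16}

Lex-smallest maximum matching: {(2,3), (7,0), (8,5), (9,1), (11,4), (12,6), (14,16)}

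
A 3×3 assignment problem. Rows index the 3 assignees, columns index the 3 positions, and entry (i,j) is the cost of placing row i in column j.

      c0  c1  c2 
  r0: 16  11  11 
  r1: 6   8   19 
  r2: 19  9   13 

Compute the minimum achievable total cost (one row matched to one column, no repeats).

optimal assignment: row0→col2 (cost 11), row1→col0 (cost 6), row2→col1 (cost 9)
total = 11 + 6 + 9 = 26

Minimum assignment cost: 26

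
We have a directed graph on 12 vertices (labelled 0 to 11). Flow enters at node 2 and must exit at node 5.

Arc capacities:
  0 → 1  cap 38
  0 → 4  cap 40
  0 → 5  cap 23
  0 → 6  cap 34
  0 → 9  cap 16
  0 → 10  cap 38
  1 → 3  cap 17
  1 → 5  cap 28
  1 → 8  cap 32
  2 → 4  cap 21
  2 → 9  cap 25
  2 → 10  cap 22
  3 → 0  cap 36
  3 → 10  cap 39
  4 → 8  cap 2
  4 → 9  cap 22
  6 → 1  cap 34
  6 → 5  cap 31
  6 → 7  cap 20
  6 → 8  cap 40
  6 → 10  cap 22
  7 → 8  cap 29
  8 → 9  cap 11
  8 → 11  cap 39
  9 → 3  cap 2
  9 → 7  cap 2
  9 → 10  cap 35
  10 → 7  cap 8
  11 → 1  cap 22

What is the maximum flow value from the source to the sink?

Maximum flow value: 14

augment #1: 2→9→3→0→5 bottleneck 2, total now 2
augment #2: 2→4→8→11→1→5 bottleneck 2, total now 4
augment #3: 2→9→7→8→11→1→5 bottleneck 2, total now 6
augment #4: 2→10→7→8→11→1→5 bottleneck 8, total now 14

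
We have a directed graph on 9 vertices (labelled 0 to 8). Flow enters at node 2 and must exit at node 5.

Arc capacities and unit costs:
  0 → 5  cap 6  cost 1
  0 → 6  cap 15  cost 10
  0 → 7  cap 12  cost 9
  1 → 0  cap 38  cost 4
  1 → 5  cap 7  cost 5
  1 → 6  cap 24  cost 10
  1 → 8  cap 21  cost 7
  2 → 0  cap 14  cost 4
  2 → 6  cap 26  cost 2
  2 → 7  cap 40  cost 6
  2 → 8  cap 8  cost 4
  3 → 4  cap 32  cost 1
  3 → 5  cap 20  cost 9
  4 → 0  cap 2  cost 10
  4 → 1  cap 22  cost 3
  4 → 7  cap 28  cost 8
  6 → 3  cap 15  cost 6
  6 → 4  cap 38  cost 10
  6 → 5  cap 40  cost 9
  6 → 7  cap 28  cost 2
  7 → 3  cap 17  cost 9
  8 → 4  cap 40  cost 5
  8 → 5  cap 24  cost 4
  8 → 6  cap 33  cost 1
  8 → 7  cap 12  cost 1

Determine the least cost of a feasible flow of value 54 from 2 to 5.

shortest-cost path #1: 2→0→5 push 6 @ unit cost 5 (adds 30)
shortest-cost path #2: 2→8→5 push 8 @ unit cost 8 (adds 64)
shortest-cost path #3: 2→6→5 push 26 @ unit cost 11 (adds 286)
shortest-cost path #4: 2→0→6→5 push 8 @ unit cost 23 (adds 184)
shortest-cost path #5: 2→7→3→5 push 6 @ unit cost 24 (adds 144)
total cost = 708

Minimum cost for 54 units: 708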